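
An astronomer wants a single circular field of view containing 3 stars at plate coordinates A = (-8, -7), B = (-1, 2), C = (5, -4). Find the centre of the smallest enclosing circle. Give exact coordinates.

Side lengths²: AB² = 130, AC² = 178, BC² = 72.
Since AC² = 178 < 130 + 72 = 202, the triangle is acute, so the smallest enclosing circle is the circumcircle.
Circumcentre = (-1.6875, -4.6875), r² = 45.1953125.
Centre = (-1.6875, -4.6875).

(-1.6875, -4.6875)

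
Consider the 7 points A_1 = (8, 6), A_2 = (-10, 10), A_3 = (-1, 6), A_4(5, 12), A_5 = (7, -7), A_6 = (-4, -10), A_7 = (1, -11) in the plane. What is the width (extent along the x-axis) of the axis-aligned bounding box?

max x = 8, min x = -10, so width = 18.

18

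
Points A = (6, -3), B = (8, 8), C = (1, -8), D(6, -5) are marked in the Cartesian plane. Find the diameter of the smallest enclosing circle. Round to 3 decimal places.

17.464

By Welzl's lemma the MEC is supported by two points (diametrically opposite) or three points (on a circumcircle).
The farthest pair is B–C with squared distance 305. The circle on this segment as diameter has centre (4.5, 0) and r² = 305/4 = 76.25.
Check A: distance² to centre = 11.25 ≤ 76.25, so it lies inside.
All remaining points lie in this disk, and no smaller disk contains both endpoints, so this is the minimum enclosing circle.
Diameter = 2r = 2√(76.25) ≈ 17.464.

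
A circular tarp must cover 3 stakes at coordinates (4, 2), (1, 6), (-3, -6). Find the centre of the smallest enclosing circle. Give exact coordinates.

(-1, 0)

Call the three points A, B, C in the order given.
Side lengths²: AB² = 25, AC² = 113, BC² = 160.
Since BC² = 160 ≥ 113 + 25 = 138, the angle opposite BC is not acute, so the smallest enclosing circle has BC as diameter.
Centre = midpoint of BC = (-1, 0), r² = 160/4 = 40.
Centre = (-1, 0).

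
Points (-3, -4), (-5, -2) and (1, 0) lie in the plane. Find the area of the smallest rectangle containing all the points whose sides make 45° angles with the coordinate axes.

16

In coordinates u = x + y, v = x − y the rectangle is axis-aligned; the map (x,y)→(u,v) scales areas by 2.
u-values: -7, -7, 1; range = 1 − (-7) = 8.
v-values: 1, -3, 1; range = 1 − (-3) = 4.
Area = (8 × 4) / 2 = 16.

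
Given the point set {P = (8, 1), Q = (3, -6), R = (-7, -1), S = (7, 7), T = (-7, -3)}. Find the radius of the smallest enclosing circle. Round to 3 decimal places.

The farthest pair is S–T with squared distance 296. The circle on this segment as diameter has centre (0, 2) and r² = 296/4 = 74.
Check P: distance² to centre = 65 ≤ 74, so it lies inside.
All remaining points lie in this disk, and no smaller disk contains both endpoints, so this is the minimum enclosing circle.
r = √74 ≈ 8.602.

8.602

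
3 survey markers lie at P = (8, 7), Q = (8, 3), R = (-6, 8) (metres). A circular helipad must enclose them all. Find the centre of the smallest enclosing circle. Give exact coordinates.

(1, 5.5)

Side lengths²: PQ² = 16, PR² = 197, QR² = 221.
Since QR² = 221 ≥ 197 + 16 = 213, the angle opposite QR is not acute, so the smallest enclosing circle has QR as diameter.
Centre = midpoint of QR = (1, 5.5), r² = 221/4 = 55.25.
Centre = (1, 5.5).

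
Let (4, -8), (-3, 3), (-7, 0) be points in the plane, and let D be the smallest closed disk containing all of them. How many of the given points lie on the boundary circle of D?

Call the three points A, B, C in the order given.
Side lengths²: AB² = 170, AC² = 185, BC² = 25.
Since AC² = 185 < 170 + 25 = 195, the triangle is acute, so the smallest enclosing circle is the circumcircle.
Circumcentre = (-31/26, -93/26), r² = 15725/338.
The points at distance exactly r from the centre are (4, -8), (-3, 3), (-7, 0) — 3 points.

3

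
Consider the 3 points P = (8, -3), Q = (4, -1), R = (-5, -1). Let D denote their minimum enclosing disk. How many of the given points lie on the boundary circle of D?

Side lengths²: PQ² = 20, PR² = 173, QR² = 81.
Since PR² = 173 ≥ 81 + 20 = 101, the angle opposite PR is not acute, so the smallest enclosing circle has PR as diameter.
Centre = midpoint of PR = (1.5, -2), r² = 173/4 = 43.25.
The points at distance exactly r from the centre are P, R — 2 points.

2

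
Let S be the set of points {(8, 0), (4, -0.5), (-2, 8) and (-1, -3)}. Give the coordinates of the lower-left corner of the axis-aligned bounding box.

x-range [-2, 8], y-range [-3, 8].
The lower-left corner is (-2, -3).

(-2, -3)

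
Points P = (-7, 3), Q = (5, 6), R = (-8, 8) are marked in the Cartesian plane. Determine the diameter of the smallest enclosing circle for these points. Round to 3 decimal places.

13.168

Side lengths²: PQ² = 153, PR² = 26, QR² = 173.
Since QR² = 173 < 153 + 26 = 179, the triangle is acute, so the smallest enclosing circle is the circumcircle.
Circumcentre = (-65/42, 281/42), r² = 38233/882.
Diameter = 2r = 2√(38233/882) ≈ 13.168.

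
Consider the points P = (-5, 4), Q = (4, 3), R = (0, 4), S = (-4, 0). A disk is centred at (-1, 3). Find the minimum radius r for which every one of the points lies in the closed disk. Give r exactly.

The required radius is the distance from (-1, 3) to the farthest point.
Squared distances: 17, 25, 2, 18.
Maximum is 25, attained at Q.
r = √25 = 5.

5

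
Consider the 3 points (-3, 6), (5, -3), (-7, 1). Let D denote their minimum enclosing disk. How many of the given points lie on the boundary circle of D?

Call the three points A, B, C in the order given.
Side lengths²: AB² = 145, AC² = 41, BC² = 160.
Since BC² = 160 < 145 + 41 = 186, the triangle is acute, so the smallest enclosing circle is the circumcircle.
Circumcentre = (-25/38, 1/38), r² = 29725/722.
The points at distance exactly r from the centre are (-3, 6), (5, -3), (-7, 1) — 3 points.

3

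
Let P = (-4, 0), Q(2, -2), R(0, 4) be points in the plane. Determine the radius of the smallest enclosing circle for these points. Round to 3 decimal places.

3.536

Side lengths²: PQ² = 40, PR² = 32, QR² = 40.
Since QR² = 40 < 40 + 32 = 72, the triangle is acute, so the smallest enclosing circle is the circumcircle.
Circumcentre = (-0.5, 0.5), r² = 12.5.
r = √(12.5) ≈ 3.536.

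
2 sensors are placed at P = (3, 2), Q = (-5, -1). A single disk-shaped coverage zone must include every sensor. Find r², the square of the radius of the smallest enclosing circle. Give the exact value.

18.25

The smallest circle enclosing two points has them as diameter endpoints.
Centre = midpoint = (-1, 0.5); r² = |PQ|²/4 = 73/4 = 18.25.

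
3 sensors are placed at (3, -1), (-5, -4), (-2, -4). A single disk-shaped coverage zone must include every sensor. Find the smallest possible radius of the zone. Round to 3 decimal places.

Call the three points A, B, C in the order given.
Side lengths²: AB² = 73, AC² = 34, BC² = 9.
Since AB² = 73 ≥ 34 + 9 = 43, the angle opposite AB is not acute, so the smallest enclosing circle has AB as diameter.
Centre = midpoint of AB = (-1, -2.5), r² = 73/4 = 18.25.
r = √(18.25) ≈ 4.272.

4.272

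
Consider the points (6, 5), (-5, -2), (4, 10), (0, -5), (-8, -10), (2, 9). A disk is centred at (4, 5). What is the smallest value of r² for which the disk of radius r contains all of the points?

The required radius is the distance from (4, 5) to the farthest point.
Squared distances: 4, 130, 25, 116, 369, 20.
Maximum is 369, attained at (-8, -10).

369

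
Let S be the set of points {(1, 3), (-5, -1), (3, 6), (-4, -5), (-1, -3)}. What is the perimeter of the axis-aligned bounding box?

38

Width = max x − min x = 3 − (-5) = 8.
Height = max y − min y = 6 − (-5) = 11.
Perimeter = 2(8 + 11) = 38.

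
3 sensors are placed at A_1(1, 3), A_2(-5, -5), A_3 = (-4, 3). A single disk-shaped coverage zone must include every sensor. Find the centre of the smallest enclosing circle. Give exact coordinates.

Side lengths²: A_1A_2² = 100, A_1A_3² = 25, A_2A_3² = 65.
Since A_1A_2² = 100 ≥ 65 + 25 = 90, the angle opposite A_1A_2 is not acute, so the smallest enclosing circle has A_1A_2 as diameter.
Centre = midpoint of A_1A_2 = (-2, -1), r² = 100/4 = 25.
Centre = (-2, -1).

(-2, -1)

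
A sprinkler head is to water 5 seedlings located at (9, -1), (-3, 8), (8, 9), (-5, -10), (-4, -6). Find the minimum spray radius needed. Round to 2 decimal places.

A smallest enclosing disk is always determined by at most three of the input points on its boundary.
The farthest pair is (8, 9)–(-5, -10) with squared distance 530. The circle on this segment as diameter has centre (1.5, -0.5) and r² = 530/4 = 132.5.
Check (9, -1): distance² to centre = 56.5 ≤ 132.5, so it lies inside.
All remaining points lie in this disk, and no smaller disk contains both endpoints, so this is the minimum enclosing circle.
r = √(132.5) ≈ 11.51.

11.51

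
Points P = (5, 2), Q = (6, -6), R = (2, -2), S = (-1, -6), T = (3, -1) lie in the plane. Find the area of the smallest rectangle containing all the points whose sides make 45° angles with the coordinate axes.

63

In coordinates u = x + y, v = x − y the rectangle is axis-aligned; the map (x,y)→(u,v) scales areas by 2.
u-values: 7, 0, 0, -7, 2; range = 7 − (-7) = 14.
v-values: 3, 12, 4, 5, 4; range = 12 − 3 = 9.
Area = (14 × 9) / 2 = 63.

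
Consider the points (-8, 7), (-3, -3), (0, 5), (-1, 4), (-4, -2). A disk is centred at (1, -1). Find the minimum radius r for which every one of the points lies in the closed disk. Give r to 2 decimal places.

The required radius is the distance from (1, -1) to the farthest point.
Squared distances: 145, 20, 37, 29, 26.
Maximum is 145, attained at (-8, 7).
r = √145 ≈ 12.04.

12.04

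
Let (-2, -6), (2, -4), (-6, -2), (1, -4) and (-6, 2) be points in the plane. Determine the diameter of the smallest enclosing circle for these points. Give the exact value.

10

The minimum enclosing circle of a finite set is fixed by two of the points (as a diameter) or three (as a circumcircle).
The farthest pair is (2, -4)–(-6, 2) with squared distance 100. The circle on this segment as diameter has centre (-2, -1) and r² = 100/4 = 25.
Check (-2, -6): distance² to centre = 25 ≤ 25, so it lies inside.
All remaining points lie in this disk, and no smaller disk contains both endpoints, so this is the minimum enclosing circle.
Diameter = 2r = 2√25 = 10.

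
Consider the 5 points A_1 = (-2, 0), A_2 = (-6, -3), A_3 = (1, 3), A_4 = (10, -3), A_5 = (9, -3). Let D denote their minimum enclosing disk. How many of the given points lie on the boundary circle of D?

2

A smallest enclosing disk is always determined by at most three of the input points on its boundary.
The farthest pair is A_2–A_4 with squared distance 256. The circle on this segment as diameter has centre (2, -3) and r² = 256/4 = 64.
Check A_1: distance² to centre = 25 ≤ 64, so it lies inside.
All remaining points lie in this disk, and no smaller disk contains both endpoints, so this is the minimum enclosing circle.
The points at distance exactly r from the centre are A_2, A_4 — 2 points.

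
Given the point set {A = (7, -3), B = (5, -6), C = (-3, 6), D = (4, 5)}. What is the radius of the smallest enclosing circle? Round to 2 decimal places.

7.21

A smallest enclosing disk is always determined by at most three of the input points on its boundary.
The farthest pair is B–C with squared distance 208. The circle on this segment as diameter has centre (1, 0) and r² = 208/4 = 52.
Check A: distance² to centre = 45 ≤ 52, so it lies inside.
All remaining points lie in this disk, and no smaller disk contains both endpoints, so this is the minimum enclosing circle.
r = √52 ≈ 7.21.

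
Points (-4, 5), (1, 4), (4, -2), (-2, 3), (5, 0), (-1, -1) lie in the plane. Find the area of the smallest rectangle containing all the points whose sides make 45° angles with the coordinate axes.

In coordinates u = x + y, v = x − y the rectangle is axis-aligned; the map (x,y)→(u,v) scales areas by 2.
u-values: 1, 5, 2, 1, 5, -2; range = 5 − (-2) = 7.
v-values: -9, -3, 6, -5, 5, 0; range = 6 − (-9) = 15.
Area = (7 × 15) / 2 = 52.5.

52.5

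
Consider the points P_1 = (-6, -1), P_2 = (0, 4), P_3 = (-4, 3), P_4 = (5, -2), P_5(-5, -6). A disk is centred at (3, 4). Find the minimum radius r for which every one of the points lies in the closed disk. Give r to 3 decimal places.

The required radius is the distance from (3, 4) to the farthest point.
Squared distances: 106, 9, 50, 40, 164.
Maximum is 164, attained at P_5.
r = √164 ≈ 12.806.

12.806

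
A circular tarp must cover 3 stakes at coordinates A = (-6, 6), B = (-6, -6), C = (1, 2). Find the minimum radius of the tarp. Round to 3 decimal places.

Side lengths²: AB² = 144, AC² = 65, BC² = 113.
Since AB² = 144 < 113 + 65 = 178, the triangle is acute, so the smallest enclosing circle is the circumcircle.
Circumcentre = (-67/14, 0), r² = 7345/196.
r = √(7345/196) ≈ 6.122.

6.122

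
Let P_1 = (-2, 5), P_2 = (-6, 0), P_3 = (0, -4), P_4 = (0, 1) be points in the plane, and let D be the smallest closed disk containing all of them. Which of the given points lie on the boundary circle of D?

P_1, P_2, P_3

By Welzl's lemma the MEC is supported by two points (diametrically opposite) or three points (on a circumcircle).
The minimum enclosing circle is determined by three boundary points: P_1, P_2, P_3.
Their circumcentre is (-32/23, 19/46) with r² = 45305/2116.
The farthest remaining point P_4 is at distance² 4825/2116 ≤ 45305/2116.
The points at distance exactly r from the centre are P_1, P_2, P_3 — 3 points.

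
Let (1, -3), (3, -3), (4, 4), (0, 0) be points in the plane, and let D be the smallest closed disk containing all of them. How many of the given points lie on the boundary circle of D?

The minimum enclosing circle of a finite set is fixed by two of the points (as a diameter) or three (as a circumcircle).
The farthest pair is (1, -3)–(4, 4) with squared distance 58. The circle on this segment as diameter has centre (2.5, 0.5) and r² = 58/4 = 14.5.
Check (3, -3): distance² to centre = 12.5 ≤ 14.5, so it lies inside.
All remaining points lie in this disk, and no smaller disk contains both endpoints, so this is the minimum enclosing circle.
The points at distance exactly r from the centre are (1, -3), (4, 4) — 2 points.

2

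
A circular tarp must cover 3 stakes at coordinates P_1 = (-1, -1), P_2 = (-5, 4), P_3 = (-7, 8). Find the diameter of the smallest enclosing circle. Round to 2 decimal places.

10.82

Side lengths²: P_1P_2² = 41, P_1P_3² = 117, P_2P_3² = 20.
Since P_1P_3² = 117 ≥ 41 + 20 = 61, the angle opposite P_1P_3 is not acute, so the smallest enclosing circle has P_1P_3 as diameter.
Centre = midpoint of P_1P_3 = (-4, 3.5), r² = 117/4 = 29.25.
Diameter = 2r = 2√(29.25) ≈ 10.82.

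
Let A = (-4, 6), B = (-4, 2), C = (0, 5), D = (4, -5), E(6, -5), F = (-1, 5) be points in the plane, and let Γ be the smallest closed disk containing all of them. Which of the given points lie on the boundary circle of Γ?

The farthest pair is A–E with squared distance 221. The circle on this segment as diameter has centre (1, 0.5) and r² = 221/4 = 55.25.
Check B: distance² to centre = 27.25 ≤ 55.25, so it lies inside.
All remaining points lie in this disk, and no smaller disk contains both endpoints, so this is the minimum enclosing circle.
The points at distance exactly r from the centre are A, E — 2 points.

A, E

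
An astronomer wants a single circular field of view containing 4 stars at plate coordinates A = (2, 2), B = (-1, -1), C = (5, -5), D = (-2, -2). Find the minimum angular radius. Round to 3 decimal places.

4.101

The minimum enclosing circle of a finite set is fixed by two of the points (as a diameter) or three (as a circumcircle).
The minimum enclosing circle is determined by three boundary points: A, C, D.
Their circumcentre is (2.1, -2.1) with r² = 16.82.
The farthest remaining point B is at distance² 10.82 ≤ 16.82.
r = √(16.82) ≈ 4.101.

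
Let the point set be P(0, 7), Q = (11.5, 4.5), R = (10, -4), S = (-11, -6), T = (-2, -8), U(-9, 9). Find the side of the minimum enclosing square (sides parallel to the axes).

The bounding box has width 22.5 and height 17.
An axis-aligned square enclosing the set must have side ≥ max(width, height).
So the minimum side is max(22.5, 17) = 22.5.

22.5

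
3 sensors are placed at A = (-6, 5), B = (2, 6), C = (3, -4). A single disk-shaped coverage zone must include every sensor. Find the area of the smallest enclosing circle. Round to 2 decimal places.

Side lengths²: AB² = 65, AC² = 162, BC² = 101.
Since AC² = 162 < 101 + 65 = 166, the triangle is acute, so the smallest enclosing circle is the circumcircle.
Circumcentre = (-25/18, 11/18), r² = 6565/162.
Area = π·r² = π·6565/162 ≈ 127.31.

127.31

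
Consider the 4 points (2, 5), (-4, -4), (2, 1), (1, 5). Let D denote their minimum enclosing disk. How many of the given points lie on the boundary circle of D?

2

The farthest pair is (2, 5)–(-4, -4) with squared distance 117. The circle on this segment as diameter has centre (-1, 0.5) and r² = 117/4 = 29.25.
Check (2, 1): distance² to centre = 9.25 ≤ 29.25, so it lies inside.
All remaining points lie in this disk, and no smaller disk contains both endpoints, so this is the minimum enclosing circle.
The points at distance exactly r from the centre are (2, 5), (-4, -4) — 2 points.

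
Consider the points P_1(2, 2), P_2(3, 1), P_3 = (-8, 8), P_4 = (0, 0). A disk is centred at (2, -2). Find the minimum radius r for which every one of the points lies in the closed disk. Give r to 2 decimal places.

14.14

The required radius is the distance from (2, -2) to the farthest point.
Squared distances: 16, 10, 200, 8.
Maximum is 200, attained at P_3.
r = √200 ≈ 14.14.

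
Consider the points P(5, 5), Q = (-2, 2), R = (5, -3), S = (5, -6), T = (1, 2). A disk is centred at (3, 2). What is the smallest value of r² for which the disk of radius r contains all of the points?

68

The required radius is the distance from (3, 2) to the farthest point.
Squared distances: 13, 25, 29, 68, 4.
Maximum is 68, attained at S.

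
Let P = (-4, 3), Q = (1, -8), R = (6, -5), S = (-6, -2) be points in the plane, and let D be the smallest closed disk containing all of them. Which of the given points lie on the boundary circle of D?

P, R, S

A smallest enclosing disk is always determined by at most three of the input points on its boundary.
The minimum enclosing circle is determined by three boundary points: P, R, S.
Their circumcentre is (5/11, -37/22) with r² = 20213/484.
The farthest remaining point Q is at distance² 19465/484 ≤ 20213/484.
The points at distance exactly r from the centre are P, R, S — 3 points.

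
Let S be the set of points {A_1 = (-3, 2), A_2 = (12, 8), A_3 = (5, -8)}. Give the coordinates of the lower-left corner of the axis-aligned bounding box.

x-range [-3, 12], y-range [-8, 8].
The lower-left corner is (-3, -8).

(-3, -8)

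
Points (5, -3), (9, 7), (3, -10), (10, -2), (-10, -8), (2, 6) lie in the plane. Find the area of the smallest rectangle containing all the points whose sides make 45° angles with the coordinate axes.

In coordinates u = x + y, v = x − y the rectangle is axis-aligned; the map (x,y)→(u,v) scales areas by 2.
u-values: 2, 16, -7, 8, -18, 8; range = 16 − (-18) = 34.
v-values: 8, 2, 13, 12, -2, -4; range = 13 − (-4) = 17.
Area = (34 × 17) / 2 = 289.

289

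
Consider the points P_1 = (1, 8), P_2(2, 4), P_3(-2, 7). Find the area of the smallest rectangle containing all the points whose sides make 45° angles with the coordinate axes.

14

In coordinates u = x + y, v = x − y the rectangle is axis-aligned; the map (x,y)→(u,v) scales areas by 2.
u-values: 9, 6, 5; range = 9 − 5 = 4.
v-values: -7, -2, -9; range = -2 − (-9) = 7.
Area = (4 × 7) / 2 = 14.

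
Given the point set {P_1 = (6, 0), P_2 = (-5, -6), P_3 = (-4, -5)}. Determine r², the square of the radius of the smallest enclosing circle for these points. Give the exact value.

39.25

Side lengths²: P_1P_2² = 157, P_1P_3² = 125, P_2P_3² = 2.
Since P_1P_2² = 157 ≥ 125 + 2 = 127, the angle opposite P_1P_2 is not acute, so the smallest enclosing circle has P_1P_2 as diameter.
Centre = midpoint of P_1P_2 = (0.5, -3), r² = 157/4 = 39.25.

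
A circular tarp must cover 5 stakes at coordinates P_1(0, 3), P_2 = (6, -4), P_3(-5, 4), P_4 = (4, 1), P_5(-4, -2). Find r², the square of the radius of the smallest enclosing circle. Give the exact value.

46.25

By Welzl's lemma the MEC is supported by two points (diametrically opposite) or three points (on a circumcircle).
The farthest pair is P_2–P_3 with squared distance 185. The circle on this segment as diameter has centre (0.5, 0) and r² = 185/4 = 46.25.
Check P_1: distance² to centre = 9.25 ≤ 46.25, so it lies inside.
All remaining points lie in this disk, and no smaller disk contains both endpoints, so this is the minimum enclosing circle.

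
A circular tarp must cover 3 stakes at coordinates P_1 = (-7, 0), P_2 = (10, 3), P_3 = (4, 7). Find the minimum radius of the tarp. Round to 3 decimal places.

Side lengths²: P_1P_2² = 298, P_1P_3² = 170, P_2P_3² = 52.
Since P_1P_2² = 298 ≥ 170 + 52 = 222, the angle opposite P_1P_2 is not acute, so the smallest enclosing circle has P_1P_2 as diameter.
Centre = midpoint of P_1P_2 = (1.5, 1.5), r² = 298/4 = 74.5.
r = √(74.5) ≈ 8.631.

8.631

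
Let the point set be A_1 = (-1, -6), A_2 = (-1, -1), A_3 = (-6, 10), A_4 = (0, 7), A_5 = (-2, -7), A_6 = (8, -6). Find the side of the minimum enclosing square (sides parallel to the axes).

The bounding box has width 14 and height 17.
An axis-aligned square enclosing the set must have side ≥ max(width, height).
So the minimum side is max(14, 17) = 17.

17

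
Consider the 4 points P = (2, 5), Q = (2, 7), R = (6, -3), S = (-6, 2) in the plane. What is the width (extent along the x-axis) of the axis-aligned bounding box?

12

max x = 6, min x = -6, so width = 12.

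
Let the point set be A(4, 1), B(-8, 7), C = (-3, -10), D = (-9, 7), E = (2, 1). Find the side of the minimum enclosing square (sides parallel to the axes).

17

The bounding box has width 13 and height 17.
An axis-aligned square enclosing the set must have side ≥ max(width, height).
So the minimum side is max(13, 17) = 17.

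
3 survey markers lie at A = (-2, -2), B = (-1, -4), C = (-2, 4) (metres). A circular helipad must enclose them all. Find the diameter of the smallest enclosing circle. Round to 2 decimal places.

Side lengths²: AB² = 5, AC² = 36, BC² = 65.
Since BC² = 65 ≥ 36 + 5 = 41, the angle opposite BC is not acute, so the smallest enclosing circle has BC as diameter.
Centre = midpoint of BC = (-1.5, 0), r² = 65/4 = 16.25.
Diameter = 2r = 2√(16.25) ≈ 8.06.

8.06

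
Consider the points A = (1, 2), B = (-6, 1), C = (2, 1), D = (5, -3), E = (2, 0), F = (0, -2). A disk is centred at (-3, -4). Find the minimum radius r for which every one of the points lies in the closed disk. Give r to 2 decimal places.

8.06

The required radius is the distance from (-3, -4) to the farthest point.
Squared distances: 52, 34, 50, 65, 41, 13.
Maximum is 65, attained at D.
r = √65 ≈ 8.06.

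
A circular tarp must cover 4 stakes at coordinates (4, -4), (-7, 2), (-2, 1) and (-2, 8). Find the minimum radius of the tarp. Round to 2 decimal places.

6.84

By Welzl's lemma the MEC is supported by two points (diametrically opposite) or three points (on a circumcircle).
The minimum enclosing circle is determined by three boundary points: (4, -4), (-7, 2), (-2, 8).
Their circumcentre is (-0.1875, 1.40625) with r² = 46.7626953125.
The farthest remaining point (-2, 1) is at distance² 3.4501953125 ≤ 46.7626953125.
r = √(46.7626953125) ≈ 6.84.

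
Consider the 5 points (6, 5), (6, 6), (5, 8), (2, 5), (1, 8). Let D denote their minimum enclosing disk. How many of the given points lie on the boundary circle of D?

2

A smallest enclosing disk is always determined by at most three of the input points on its boundary.
The farthest pair is (6, 5)–(1, 8) with squared distance 34. The circle on this segment as diameter has centre (3.5, 6.5) and r² = 34/4 = 8.5.
Check (6, 6): distance² to centre = 6.5 ≤ 8.5, so it lies inside.
All remaining points lie in this disk, and no smaller disk contains both endpoints, so this is the minimum enclosing circle.
The points at distance exactly r from the centre are (6, 5), (1, 8) — 2 points.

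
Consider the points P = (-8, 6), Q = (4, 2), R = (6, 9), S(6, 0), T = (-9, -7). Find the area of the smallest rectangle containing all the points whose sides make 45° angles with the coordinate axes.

310

In coordinates u = x + y, v = x − y the rectangle is axis-aligned; the map (x,y)→(u,v) scales areas by 2.
u-values: -2, 6, 15, 6, -16; range = 15 − (-16) = 31.
v-values: -14, 2, -3, 6, -2; range = 6 − (-14) = 20.
Area = (31 × 20) / 2 = 310.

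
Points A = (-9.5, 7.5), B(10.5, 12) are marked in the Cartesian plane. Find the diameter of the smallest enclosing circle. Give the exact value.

The smallest circle enclosing two points has them as diameter endpoints.
Centre = midpoint = (0.5, 9.75); r² = |AB|²/4 = 420.25/4 = 105.0625.
Diameter = 2r = 2√(105.0625) = 20.5.

20.5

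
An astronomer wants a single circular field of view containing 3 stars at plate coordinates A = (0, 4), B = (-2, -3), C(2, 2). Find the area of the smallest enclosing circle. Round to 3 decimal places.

41.626

Side lengths²: AB² = 53, AC² = 8, BC² = 41.
Since AB² = 53 ≥ 41 + 8 = 49, the angle opposite AB is not acute, so the smallest enclosing circle has AB as diameter.
Centre = midpoint of AB = (-1, 0.5), r² = 53/4 = 13.25.
Area = π·r² = π·13.25 ≈ 41.626.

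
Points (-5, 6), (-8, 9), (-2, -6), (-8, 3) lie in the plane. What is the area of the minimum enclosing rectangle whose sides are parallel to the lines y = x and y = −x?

94.5

In coordinates u = x + y, v = x − y the rectangle is axis-aligned; the map (x,y)→(u,v) scales areas by 2.
u-values: 1, 1, -8, -5; range = 1 − (-8) = 9.
v-values: -11, -17, 4, -11; range = 4 − (-17) = 21.
Area = (9 × 21) / 2 = 94.5.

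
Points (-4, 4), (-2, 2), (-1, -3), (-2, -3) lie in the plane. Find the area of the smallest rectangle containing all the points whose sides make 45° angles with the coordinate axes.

25

In coordinates u = x + y, v = x − y the rectangle is axis-aligned; the map (x,y)→(u,v) scales areas by 2.
u-values: 0, 0, -4, -5; range = 0 − (-5) = 5.
v-values: -8, -4, 2, 1; range = 2 − (-8) = 10.
Area = (5 × 10) / 2 = 25.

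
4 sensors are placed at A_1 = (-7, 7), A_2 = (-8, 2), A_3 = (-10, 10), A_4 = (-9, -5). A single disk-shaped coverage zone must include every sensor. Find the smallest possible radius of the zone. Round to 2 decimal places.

By Welzl's lemma the MEC is supported by two points (diametrically opposite) or three points (on a circumcircle).
The farthest pair is A_3–A_4 with squared distance 226. The circle on this segment as diameter has centre (-9.5, 2.5) and r² = 226/4 = 56.5.
Check A_1: distance² to centre = 26.5 ≤ 56.5, so it lies inside.
All remaining points lie in this disk, and no smaller disk contains both endpoints, so this is the minimum enclosing circle.
r = √(56.5) ≈ 7.52.

7.52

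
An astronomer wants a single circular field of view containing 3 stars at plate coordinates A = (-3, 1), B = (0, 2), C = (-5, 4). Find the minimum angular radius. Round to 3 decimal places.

Side lengths²: AB² = 10, AC² = 13, BC² = 29.
Since BC² = 29 ≥ 13 + 10 = 23, the angle opposite BC is not acute, so the smallest enclosing circle has BC as diameter.
Centre = midpoint of BC = (-2.5, 3), r² = 29/4 = 7.25.
r = √(7.25) ≈ 2.693.

2.693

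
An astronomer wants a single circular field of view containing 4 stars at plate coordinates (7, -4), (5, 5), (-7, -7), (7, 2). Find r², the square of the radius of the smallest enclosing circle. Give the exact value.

A smallest enclosing disk is always determined by at most three of the input points on its boundary.
The minimum enclosing circle is determined by three boundary points: (5, 5), (-7, -7), (7, 2).
Their circumcentre is (-0.9, -1.1) with r² = 72.02.
The farthest remaining point (7, -4) is at distance² 70.82 ≤ 72.02.

72.02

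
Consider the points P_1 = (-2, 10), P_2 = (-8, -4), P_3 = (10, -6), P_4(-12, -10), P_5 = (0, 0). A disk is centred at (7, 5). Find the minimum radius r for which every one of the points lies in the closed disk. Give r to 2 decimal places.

24.21

The required radius is the distance from (7, 5) to the farthest point.
Squared distances: 106, 306, 130, 586, 74.
Maximum is 586, attained at P_4.
r = √586 ≈ 24.21.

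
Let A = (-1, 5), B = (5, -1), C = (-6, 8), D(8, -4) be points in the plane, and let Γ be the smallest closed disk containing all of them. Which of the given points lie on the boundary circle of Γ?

The minimum enclosing circle of a finite set is fixed by two of the points (as a diameter) or three (as a circumcircle).
The farthest pair is C–D with squared distance 340. The circle on this segment as diameter has centre (1, 2) and r² = 340/4 = 85.
Check A: distance² to centre = 13 ≤ 85, so it lies inside.
All remaining points lie in this disk, and no smaller disk contains both endpoints, so this is the minimum enclosing circle.
The points at distance exactly r from the centre are C, D — 2 points.

C, D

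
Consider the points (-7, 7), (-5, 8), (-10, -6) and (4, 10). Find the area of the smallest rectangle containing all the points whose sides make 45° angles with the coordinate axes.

150

In coordinates u = x + y, v = x − y the rectangle is axis-aligned; the map (x,y)→(u,v) scales areas by 2.
u-values: 0, 3, -16, 14; range = 14 − (-16) = 30.
v-values: -14, -13, -4, -6; range = -4 − (-14) = 10.
Area = (30 × 10) / 2 = 150.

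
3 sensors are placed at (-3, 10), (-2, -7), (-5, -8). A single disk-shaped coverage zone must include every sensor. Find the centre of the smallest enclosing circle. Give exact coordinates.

(-4, 1)

Call the three points A, B, C in the order given.
Side lengths²: AB² = 290, AC² = 328, BC² = 10.
Since AC² = 328 ≥ 290 + 10 = 300, the angle opposite AC is not acute, so the smallest enclosing circle has AC as diameter.
Centre = midpoint of AC = (-4, 1), r² = 328/4 = 82.
Centre = (-4, 1).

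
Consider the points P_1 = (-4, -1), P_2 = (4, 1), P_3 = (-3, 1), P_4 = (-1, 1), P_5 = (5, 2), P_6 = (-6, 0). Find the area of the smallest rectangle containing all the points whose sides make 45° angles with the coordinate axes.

In coordinates u = x + y, v = x − y the rectangle is axis-aligned; the map (x,y)→(u,v) scales areas by 2.
u-values: -5, 5, -2, 0, 7, -6; range = 7 − (-6) = 13.
v-values: -3, 3, -4, -2, 3, -6; range = 3 − (-6) = 9.
Area = (13 × 9) / 2 = 58.5.

58.5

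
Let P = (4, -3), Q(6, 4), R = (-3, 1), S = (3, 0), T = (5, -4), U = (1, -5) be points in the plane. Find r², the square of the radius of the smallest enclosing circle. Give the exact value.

3445/121

By Welzl's lemma the MEC is supported by two points (diametrically opposite) or three points (on a circumcircle).
The minimum enclosing circle is determined by three boundary points: Q, R, U.
Their circumcentre is (25/11, 2/11) with r² = 3445/121.
The farthest remaining point T is at distance² 3016/121 ≤ 3445/121.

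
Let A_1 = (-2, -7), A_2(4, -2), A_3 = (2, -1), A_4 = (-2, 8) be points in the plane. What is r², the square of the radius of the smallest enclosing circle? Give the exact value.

56.25

The farthest pair is A_1–A_4 with squared distance 225. The circle on this segment as diameter has centre (-2, 0.5) and r² = 225/4 = 56.25.
Check A_2: distance² to centre = 42.25 ≤ 56.25, so it lies inside.
All remaining points lie in this disk, and no smaller disk contains both endpoints, so this is the minimum enclosing circle.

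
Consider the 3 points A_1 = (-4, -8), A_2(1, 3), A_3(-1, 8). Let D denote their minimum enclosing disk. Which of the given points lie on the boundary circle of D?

Side lengths²: A_1A_2² = 146, A_1A_3² = 265, A_2A_3² = 29.
Since A_1A_3² = 265 ≥ 146 + 29 = 175, the angle opposite A_1A_3 is not acute, so the smallest enclosing circle has A_1A_3 as diameter.
Centre = midpoint of A_1A_3 = (-2.5, 0), r² = 265/4 = 66.25.
The points at distance exactly r from the centre are A_1, A_3 — 2 points.

A_1, A_3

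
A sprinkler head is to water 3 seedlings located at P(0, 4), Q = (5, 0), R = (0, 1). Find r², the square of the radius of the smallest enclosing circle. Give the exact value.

10.25

Side lengths²: PQ² = 41, PR² = 9, QR² = 26.
Since PQ² = 41 ≥ 26 + 9 = 35, the angle opposite PQ is not acute, so the smallest enclosing circle has PQ as diameter.
Centre = midpoint of PQ = (2.5, 2), r² = 41/4 = 10.25.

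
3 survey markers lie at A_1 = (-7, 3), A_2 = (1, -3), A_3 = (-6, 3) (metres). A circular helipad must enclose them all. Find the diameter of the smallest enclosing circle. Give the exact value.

Side lengths²: A_1A_2² = 100, A_1A_3² = 1, A_2A_3² = 85.
Since A_1A_2² = 100 ≥ 85 + 1 = 86, the angle opposite A_1A_2 is not acute, so the smallest enclosing circle has A_1A_2 as diameter.
Centre = midpoint of A_1A_2 = (-3, 0), r² = 100/4 = 25.
Diameter = 2r = 2√25 = 10.

10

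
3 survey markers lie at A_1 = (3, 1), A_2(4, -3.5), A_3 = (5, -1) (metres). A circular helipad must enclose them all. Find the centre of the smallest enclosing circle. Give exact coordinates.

Side lengths²: A_1A_2² = 21.25, A_1A_3² = 8, A_2A_3² = 7.25.
Since A_1A_2² = 21.25 ≥ 8 + 7.25 = 15.25, the angle opposite A_1A_2 is not acute, so the smallest enclosing circle has A_1A_2 as diameter.
Centre = midpoint of A_1A_2 = (3.5, -1.25), r² = 21.25/4 = 5.3125.
Centre = (3.5, -1.25).

(3.5, -1.25)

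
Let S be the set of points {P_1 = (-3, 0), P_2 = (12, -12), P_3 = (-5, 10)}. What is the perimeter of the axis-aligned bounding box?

78

Width = max x − min x = 12 − (-5) = 17.
Height = max y − min y = 10 − (-12) = 22.
Perimeter = 2(17 + 22) = 78.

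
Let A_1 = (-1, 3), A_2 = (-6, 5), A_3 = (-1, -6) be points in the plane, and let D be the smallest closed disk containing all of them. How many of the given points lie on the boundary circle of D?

Side lengths²: A_1A_2² = 29, A_1A_3² = 81, A_2A_3² = 146.
Since A_2A_3² = 146 ≥ 81 + 29 = 110, the angle opposite A_2A_3 is not acute, so the smallest enclosing circle has A_2A_3 as diameter.
Centre = midpoint of A_2A_3 = (-3.5, -0.5), r² = 146/4 = 36.5.
The points at distance exactly r from the centre are A_2, A_3 — 2 points.

2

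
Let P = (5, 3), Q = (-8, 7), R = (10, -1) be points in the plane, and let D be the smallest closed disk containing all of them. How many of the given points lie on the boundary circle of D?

2

Side lengths²: PQ² = 185, PR² = 41, QR² = 388.
Since QR² = 388 ≥ 185 + 41 = 226, the angle opposite QR is not acute, so the smallest enclosing circle has QR as diameter.
Centre = midpoint of QR = (1, 3), r² = 388/4 = 97.
The points at distance exactly r from the centre are Q, R — 2 points.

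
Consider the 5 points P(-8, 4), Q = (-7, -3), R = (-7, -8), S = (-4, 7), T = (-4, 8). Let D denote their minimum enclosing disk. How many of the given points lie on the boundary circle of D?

2

The farthest pair is R–T with squared distance 265. The circle on this segment as diameter has centre (-5.5, 0) and r² = 265/4 = 66.25.
Check P: distance² to centre = 22.25 ≤ 66.25, so it lies inside.
All remaining points lie in this disk, and no smaller disk contains both endpoints, so this is the minimum enclosing circle.
The points at distance exactly r from the centre are R, T — 2 points.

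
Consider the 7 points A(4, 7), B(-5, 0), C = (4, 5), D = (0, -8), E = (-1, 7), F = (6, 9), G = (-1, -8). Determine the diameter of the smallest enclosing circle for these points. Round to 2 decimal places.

The minimum enclosing circle of a finite set is fixed by two of the points (as a diameter) or three (as a circumcircle).
The farthest pair is F–G with squared distance 338. The circle on this segment as diameter has centre (2.5, 0.5) and r² = 338/4 = 84.5.
Check A: distance² to centre = 44.5 ≤ 84.5, so it lies inside.
All remaining points lie in this disk, and no smaller disk contains both endpoints, so this is the minimum enclosing circle.
Diameter = 2r = 2√(84.5) ≈ 18.38.

18.38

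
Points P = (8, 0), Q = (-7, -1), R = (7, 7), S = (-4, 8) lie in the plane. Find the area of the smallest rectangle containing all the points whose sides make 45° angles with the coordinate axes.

In coordinates u = x + y, v = x − y the rectangle is axis-aligned; the map (x,y)→(u,v) scales areas by 2.
u-values: 8, -8, 14, 4; range = 14 − (-8) = 22.
v-values: 8, -6, 0, -12; range = 8 − (-12) = 20.
Area = (22 × 20) / 2 = 220.

220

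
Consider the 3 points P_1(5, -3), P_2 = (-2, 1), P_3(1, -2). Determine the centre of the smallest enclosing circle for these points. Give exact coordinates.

(1.5, -1)

Side lengths²: P_1P_2² = 65, P_1P_3² = 17, P_2P_3² = 18.
Since P_1P_2² = 65 ≥ 18 + 17 = 35, the angle opposite P_1P_2 is not acute, so the smallest enclosing circle has P_1P_2 as diameter.
Centre = midpoint of P_1P_2 = (1.5, -1), r² = 65/4 = 16.25.
Centre = (1.5, -1).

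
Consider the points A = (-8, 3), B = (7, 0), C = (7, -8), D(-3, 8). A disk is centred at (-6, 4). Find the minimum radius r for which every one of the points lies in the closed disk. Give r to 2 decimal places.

The required radius is the distance from (-6, 4) to the farthest point.
Squared distances: 5, 185, 313, 25.
Maximum is 313, attained at C.
r = √313 ≈ 17.69.

17.69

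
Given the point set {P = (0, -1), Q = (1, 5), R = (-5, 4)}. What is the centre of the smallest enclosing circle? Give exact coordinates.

Side lengths²: PQ² = 37, PR² = 50, QR² = 37.
Since PR² = 50 < 37 + 37 = 74, the triangle is acute, so the smallest enclosing circle is the circumcircle.
Circumcentre = (-23/14, 33/14), r² = 1369/98.
Centre = (-23/14, 33/14).

(-23/14, 33/14)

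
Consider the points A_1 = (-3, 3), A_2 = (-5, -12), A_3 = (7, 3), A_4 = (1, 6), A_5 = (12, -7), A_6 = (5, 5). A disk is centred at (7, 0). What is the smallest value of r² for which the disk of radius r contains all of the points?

288

The required radius is the distance from (7, 0) to the farthest point.
Squared distances: 109, 288, 9, 72, 74, 29.
Maximum is 288, attained at A_2.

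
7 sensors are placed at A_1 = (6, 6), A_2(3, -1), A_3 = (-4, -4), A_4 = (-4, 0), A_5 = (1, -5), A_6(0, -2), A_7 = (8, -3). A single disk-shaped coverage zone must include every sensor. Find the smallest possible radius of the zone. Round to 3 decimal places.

The minimum enclosing circle is determined by three boundary points: A_1, A_3, A_7.
Their circumcentre is (37/22, 7/22) with r² = 12325/242.
The farthest remaining point A_4 is at distance² 7837/242 ≤ 12325/242.
r = √(12325/242) ≈ 7.137.

7.137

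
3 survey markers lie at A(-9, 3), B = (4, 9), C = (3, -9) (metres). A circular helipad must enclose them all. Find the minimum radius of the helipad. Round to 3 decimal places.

Side lengths²: AB² = 205, AC² = 288, BC² = 325.
Since BC² = 325 < 288 + 205 = 493, the triangle is acute, so the smallest enclosing circle is the circumcircle.
Circumcentre = (7/38, 7/38), r² = 66625/722.
r = √(66625/722) ≈ 9.606.

9.606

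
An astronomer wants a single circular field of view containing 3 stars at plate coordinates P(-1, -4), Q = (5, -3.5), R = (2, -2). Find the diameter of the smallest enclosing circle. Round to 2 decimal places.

6.02

Side lengths²: PQ² = 36.25, PR² = 13, QR² = 11.25.
Since PQ² = 36.25 ≥ 13 + 11.25 = 24.25, the angle opposite PQ is not acute, so the smallest enclosing circle has PQ as diameter.
Centre = midpoint of PQ = (2, -3.75), r² = 36.25/4 = 9.0625.
Diameter = 2r = 2√(9.0625) ≈ 6.02.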